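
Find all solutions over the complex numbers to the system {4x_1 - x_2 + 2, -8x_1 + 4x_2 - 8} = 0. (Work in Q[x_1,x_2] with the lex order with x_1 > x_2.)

{(0, 2)}

Compute a lex Gröbner basis by Buchberger's algorithm.
f_1 = 4x_1 - x_2 + 2, LT = x_1.
f_2 = -8x_1 + 4x_2 - 8, LT = x_1.

S(f_1,f_2): lcm = x_1. S = 1/4x_2 - 1/2.
  leading term x_2: no divisor's leading term divides it; move 1/4x_2 to the remainder.
  leading term 1: no divisor's leading term divides it; move -1/2 to the remainder.
  remainder 1/4x_2 - 1/2 ≠ 0; add h_3 = 1/4x_2 - 1/2 to the basis.

The other S-polynomials (S(f_1,h_3), S(f_2,h_3)) all reduce to 0 modulo the current basis, so we have a Gröbner basis.
Inter-reduce: drop elements whose leading term is divisible by another's, tail-reduce, and make monic.
Reduced Gröbner basis: {x_1, x_2 - 2}.

The lex basis is triangular: the last element involves only x_2. Solving x_2 - 2 = 0 gives x_2 ∈ {2}; substituting each value into the earlier elements determines the remaining variables.
  x_2 = 2: the earlier basis element becomes x_1 = 0, giving x_1 = 0 — point (0, 2).
Check: every point annihilates each of the original generators.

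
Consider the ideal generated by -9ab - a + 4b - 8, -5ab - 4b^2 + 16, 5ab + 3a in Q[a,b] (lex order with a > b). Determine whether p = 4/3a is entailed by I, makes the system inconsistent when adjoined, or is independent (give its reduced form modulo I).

First compute the reduced Gröbner basis of I by Buchberger's algorithm.
f_1 = -9ab - a + 4b - 8, LT = ab.
f_2 = -5ab - 4b^2 + 16, LT = ab.
f_3 = 5ab + 3a, LT = ab.

S(f_1,f_2): lcm = ab. S = 1/9a - 4/5b^2 - 4/9b + 184/45.
  leading term a: no divisor's leading term divides it; move 1/9a to the remainder.
  leading term b^2: no divisor's leading term divides it; move -4/5b^2 to the remainder.
  leading term b: no divisor's leading term divides it; move -4/9b to the remainder.
  leading term 1: no divisor's leading term divides it; move 184/45 to the remainder.
  remainder 1/9a - 4/5b^2 - 4/9b + 184/45 ≠ 0; add h_4 = 1/9a - 4/5b^2 - 4/9b + 184/45 to the basis.

S(f_1,f_3): lcm = ab. S = -22/45a - 4/9b + 8/9.
  leading term a: subtract (-22/5)·h_4 from -22/45a - 4/9b + 8/9 → -88/25b^2 - 12/5b + 472/25
  leading term b^2: no divisor's leading term divides it; move -88/25b^2 to the remainder.
  leading term b: no divisor's leading term divides it; move -12/5b to the remainder.
  leading term 1: no divisor's leading term divides it; move 472/25 to the remainder.
  remainder -88/25b^2 - 12/5b + 472/25 ≠ 0; add h_5 = -88/25b^2 - 12/5b + 472/25 to the basis.

S(f_2,f_3): lcm = ab. S = -3/5a + 4/5b^2 - 16/5.
  leading term a: subtract (-27/5)·h_4 from -3/5a + 4/5b^2 - 16/5 → -88/25b^2 - 12/5b + 472/25
  leading term b^2: subtract (1)·h_5 from -88/25b^2 - 12/5b + 472/25 → 0
  remainder 0.

S(f_1,h_4): lcm = ab. S = 1/9a + 36/5b^3 + 4b^2 - 1676/45b + 8/9.
  leading term a: subtract (1)·h_4 from 1/9a + 36/5b^3 + 4b^2 - 1676/45b + 8/9 → 36/5b^3 + 24/5b^2 - 184/5b - 16/5
  leading term b^3: subtract (-45/22b)·h_5 from 36/5b^3 + 24/5b^2 - 184/5b - 16/5 → -6/55b^2 + 20/11b - 16/5
  leading term b^2: subtract (15/484)·h_5 from -6/55b^2 + 20/11b - 16/5 → 229/121b - 458/121
  leading term b: no divisor's leading term divides it; move 229/121b to the remainder.
  leading term 1: no divisor's leading term divides it; move -458/121 to the remainder.
  remainder 229/121b - 458/121 ≠ 0; add h_6 = 229/121b - 458/121 to the basis.

S(f_2,h_4): lcm = ab. S = 36/5b^3 + 24/5b^2 - 184/5b - 16/5.
  leading term b^3: subtract (-45/22b)·h_5 from 36/5b^3 + 24/5b^2 - 184/5b - 16/5 → -6/55b^2 + 20/11b - 16/5
  leading term b^2: subtract (15/484)·h_5 from -6/55b^2 + 20/11b - 16/5 → 229/121b - 458/121
  leading term b: subtract (1)·h_6 from 229/121b - 458/121 → 0
  remainder 0.

S(f_3,h_4): lcm = ab. S = 3/5a + 36/5b^3 + 4b^2 - 184/5b.
  leading term a: subtract (27/5)·h_4 from 3/5a + 36/5b^3 + 4b^2 - 184/5b → 36/5b^3 + 208/25b^2 - 172/5b - 552/25
  leading term b^3: subtract (-45/22b)·h_5 from 36/5b^3 + 208/25b^2 - 172/5b - 552/25 → 938/275b^2 + 232/55b - 552/25
  leading term b^2: subtract (-469/484)·h_5 from 938/275b^2 + 232/55b - 552/25 → 229/121b - 458/121
  leading term b: subtract (1)·h_6 from 229/121b - 458/121 → 0
  remainder 0.

S(f_1,h_5): lcm = ab^2. S = -113/198ab + 59/11a - 4/9b^2 + 8/9b.
  leading term ab: subtract (113/1782)·f_1 from -113/198ab + 59/11a - 4/9b^2 + 8/9b → 9671/1782a - 4/9b^2 + 566/891b + 452/891
  leading term a: subtract (9671/198)·h_4 from 9671/1782a - 4/9b^2 + 566/891b + 452/891 → 6374/165b^2 + 2212/99b - 98608/495
  leading term b^2: subtract (-15935/1452)·h_5 from 6374/165b^2 + 2212/99b - 98608/495 → -4351/1089b + 8702/1089
  leading term b: subtract (-19/9)·h_6 from -4351/1089b + 8702/1089 → 0
  remainder 0.

S(f_2,h_5): lcm = ab^2. S = -15/22ab + 59/11a + 4/5b^3 - 16/5b.
  leading term ab: subtract (5/66)·f_1 from -15/22ab + 59/11a + 4/5b^3 - 16/5b → 359/66a + 4/5b^3 - 578/165b + 20/33
  leading term a: subtract (1077/22)·h_4 from 359/66a + 4/5b^3 - 578/165b + 20/33 → 4/5b^3 + 2154/55b^2 + 1004/55b - 10976/55
  leading term b^3: subtract (-5/22b)·h_5 from 4/5b^3 + 2154/55b^2 + 1004/55b - 10976/55 → 2124/55b^2 + 248/11b - 10976/55
  leading term b^2: subtract (-2655/242)·h_5 from 2124/55b^2 + 248/11b - 10976/55 → -458/121b + 916/121
  leading term b: subtract (-2)·h_6 from -458/121b + 916/121 → 0
  remainder 0.

S(f_3,h_5): lcm = ab^2. S = -9/110ab + 59/11a.
  leading term ab: subtract (1/110)·f_1 from -9/110ab + 59/11a → 591/110a - 2/55b + 4/55
  leading term a: subtract (5319/110)·h_4 from 591/110a - 2/55b + 4/55 → 10638/275b^2 + 236/11b - 54352/275
  leading term b^2: subtract (-5319/484)·h_5 from 10638/275b^2 + 236/11b - 54352/275 → -2977/605b + 5954/605
  leading term b: subtract (-13/5)·h_6 from -2977/605b + 5954/605 → 0
  remainder 0.

S(h_4,h_5): leading monomials are coprime, so the S-polynomial reduces to 0 (Buchberger's first criterion).
S(f_1,h_6): lcm = ab. S = 19/9a - 4/9b + 8/9.
  leading term a: subtract (19)·h_4 from 19/9a - 4/9b + 8/9 → 76/5b^2 + 8b - 384/5
  leading term b^2: subtract (-95/22)·h_5 from 76/5b^2 + 8b - 384/5 → -26/11b + 52/11
  leading term b: subtract (-286/229)·h_6 from -26/11b + 52/11 → 0
  remainder 0.

S(f_2,h_6): lcm = ab. S = 2a + 4/5b^2 - 16/5.
  leading term a: subtract (18)·h_4 from 2a + 4/5b^2 - 16/5 → 76/5b^2 + 8b - 384/5
  leading term b^2: subtract (-95/22)·h_5 from 76/5b^2 + 8b - 384/5 → -26/11b + 52/11
  leading term b: subtract (-286/229)·h_6 from -26/11b + 52/11 → 0
  remainder 0.

S(f_3,h_6): lcm = ab. S = 13/5a.
  leading term a: subtract (117/5)·h_4 from 13/5a → 468/25b^2 + 52/5b - 2392/25
  leading term b^2: subtract (-117/22)·h_5 from 468/25b^2 + 52/5b - 2392/25 → -26/11b + 52/11
  leading term b: subtract (-286/229)·h_6 from -26/11b + 52/11 → 0
  remainder 0.

S(h_4,h_6): leading monomials are coprime, so the S-polynomial reduces to 0 (Buchberger's first criterion).
S(h_5,h_6): lcm = b^2. S = 59/22b - 59/11.
  leading term b: subtract (649/458)·h_6 from 59/22b - 59/11 → 0
  remainder 0.

Every S-polynomial of the final basis reduces to 0, so we have a Gröbner basis.
Inter-reduce: drop elements whose leading term is divisible by another's, tail-reduce, and make monic.
Reduced Gröbner basis: {a, b - 2}.
Label its elements g_1 = a, g_2 = b - 2.

Reduce p = 4/3a modulo G:
  leading term a: subtract (4/3)·g_1 from 4/3a → 0
  normal form = 0.
Since the normal form is 0, p ∈ I.

4/3a lies in I (it reduces to 0).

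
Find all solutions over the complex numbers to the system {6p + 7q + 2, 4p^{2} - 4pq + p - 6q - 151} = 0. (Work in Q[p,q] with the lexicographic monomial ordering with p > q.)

{(209/52, -97/26), (-5, 4)}

Compute a lex Gröbner basis by Buchberger's algorithm.
f_1 = 6p + 7q + 2, LT = p.
f_2 = 4p^{2} - 4pq + p - 6q - 151, LT = p^{2}.

S(f_1,f_2): lcm = p^{2}. S = \tfrac{13}{6}pq + \tfrac{1}{12}p + \tfrac{3}{2}q + \tfrac{151}{4}.
  leading term pq: subtract (\tfrac{13}{36}q)·f_1 from \tfrac{13}{6}pq + \tfrac{1}{12}p + \tfrac{3}{2}q + \tfrac{151}{4} → \tfrac{1}{12}p - \tfrac{91}{36}q^{2} + \tfrac{7}{9}q + \tfrac{151}{4}
  leading term p: subtract (\tfrac{1}{72})·f_1 from \tfrac{1}{12}p - \tfrac{91}{36}q^{2} + \tfrac{7}{9}q + \tfrac{151}{4} → -\tfrac{91}{36}q^{2} + \tfrac{49}{72}q + \tfrac{679}{18}
  leading term q^{2}: no divisor's leading term divides it; move -\tfrac{91}{36}q^{2} to the remainder.
  leading term q: no divisor's leading term divides it; move \tfrac{49}{72}q to the remainder.
  leading term 1: no divisor's leading term divides it; move \tfrac{679}{18} to the remainder.
  remainder -\tfrac{91}{36}q^{2} + \tfrac{49}{72}q + \tfrac{679}{18} ≠ 0; add h_3 = -\tfrac{91}{36}q^{2} + \tfrac{49}{72}q + \tfrac{679}{18} to the basis.

The other S-polynomials (S(f_1,h_3), S(f_2,h_3)) all reduce to 0 modulo the current basis, so we have a Gröbner basis.
Inter-reduce: drop elements whose leading term is divisible by another's, tail-reduce, and make monic.
Reduced Gröbner basis: {p + \tfrac{7}{6}q + \tfrac{1}{3}, q^{2} - \tfrac{7}{26}q - \tfrac{194}{13}}.

From the last basis element, q^{2} - \tfrac{7}{26}q - \tfrac{194}{13} = 0, so q takes values in {-97/26, 4}. Each choice, substituted upward through the basis, yields the corresponding point(s) of the solution set.
  q = -97/26: the earlier basis element becomes p - \tfrac{209}{52} = 0, giving p = 209/52 — point (209/52, -97/26).
  q = 4: the earlier basis element becomes p + 5 = 0, giving p = -5 — point (-5, 4).
Check: every point annihilates each of the original generators.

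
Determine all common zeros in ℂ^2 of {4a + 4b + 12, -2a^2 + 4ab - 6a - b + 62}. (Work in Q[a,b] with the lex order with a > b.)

Compute a lex Gröbner basis by Buchberger's algorithm.
f_1 = 4a + 4b + 12, LT = a.
f_2 = -2a^2 + 4ab - 6a - b + 62, LT = a^2.

S(f_1,f_2): lcm = a^2. S = 3ab - 1/2b + 31.
  leading term ab: subtract (3/4b)·f_1 from 3ab - 1/2b + 31 → -3b^2 - 19/2b + 31
  leading term b^2: no divisor's leading term divides it; move -3b^2 to the remainder.
  leading term b: no divisor's leading term divides it; move -19/2b to the remainder.
  leading term 1: no divisor's leading term divides it; move 31 to the remainder.
  remainder -3b^2 - 19/2b + 31 ≠ 0; add h_3 = -3b^2 - 19/2b + 31 to the basis.

S(f_1,h_3): leading monomials are coprime, so the S-polynomial reduces to 0 (Buchberger's first criterion).
S(f_2,h_3): leading monomials are coprime, so the S-polynomial reduces to 0 (Buchberger's first criterion).
Every S-polynomial of the final basis reduces to 0, so we have a Gröbner basis.
Inter-reduce: drop elements whose leading term is divisible by another's, tail-reduce, and make monic.
Reduced Gröbner basis: {a + b + 3, b^2 + 19/6b - 31/3}.

The lex basis is triangular: the last element involves only b. Solving b^2 + 19/6b - 31/3 = 0 gives b ∈ {-31/6, 2}; substituting each value into the earlier elements determines the remaining variables.
  b = -31/6: the earlier basis element becomes a - 13/6 = 0, giving a = 13/6 — point (13/6, -31/6).
  b = 2: the earlier basis element becomes a + 5 = 0, giving a = -5 — point (-5, 2).
Check: every point annihilates each of the original generators.

{(13/6, -31/6), (-5, 2)}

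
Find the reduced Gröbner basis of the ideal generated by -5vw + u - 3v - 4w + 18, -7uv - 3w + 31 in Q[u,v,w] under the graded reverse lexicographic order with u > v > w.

G = {u^2 - 4uw + 15/7w^2 + 18u - 146/7w - 93/7, uv + 3/7w - 31/7, vw - 1/5u + 3/5v + 4/5w - 18/5}

f_1 = -5vw + u - 3v - 4w + 18, LT = vw.
f_2 = -7uv - 3w + 31, LT = uv.

S(f_1,f_2): lcm = uvw. S = -1/5u^2 + 3/5uv + 4/5uw - 3/7w^2 - 18/5u + 31/7w.
  leading term u^2: no divisor's leading term divides it; move -1/5u^2 to the remainder.
  leading term uv: subtract (-3/35)·f_2 from 3/5uv + 4/5uw - 3/7w^2 - 18/5u + 31/7w → 4/5uw - 3/7w^2 - 18/5u + 146/35w + 93/35
  leading term uw: no divisor's leading term divides it; move 4/5uw to the remainder.
  leading term w^2: no divisor's leading term divides it; move -3/7w^2 to the remainder.
  leading term u: no divisor's leading term divides it; move -18/5u to the remainder.
  leading term w: no divisor's leading term divides it; move 146/35w to the remainder.
  leading term 1: no divisor's leading term divides it; move 93/35 to the remainder.
  remainder -1/5u^2 + 4/5uw - 3/7w^2 - 18/5u + 146/35w + 93/35 ≠ 0; add g_3 = -1/5u^2 + 4/5uw - 3/7w^2 - 18/5u + 146/35w + 93/35 to the basis.

The other S-polynomials (S(f_1,g_3), S(f_2,g_3)) all reduce to 0 modulo the current basis, so we have a Gröbner basis.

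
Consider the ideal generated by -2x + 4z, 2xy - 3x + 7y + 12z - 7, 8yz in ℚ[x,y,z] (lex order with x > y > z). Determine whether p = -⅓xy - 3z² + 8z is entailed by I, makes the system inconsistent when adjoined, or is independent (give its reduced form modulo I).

First compute the reduced Gröbner basis of I by Buchberger's algorithm.
f_1 = -2x + 4z, LT = x.
f_2 = 2xy - 3x + 7y + 12z - 7, LT = xy.
f_3 = 8yz, LT = yz.

S(f_1,f_2): lcm = xy. S = 3/2x - 2yz - 7/2y - 6z + 7/2.
  leading term x: subtract (-¾)·f_1 from 3/2x - 2yz - 7/2y - 6z + 7/2 → -2yz - 7/2y - 3z + 7/2
  leading term yz: subtract (-¼)·f_3 from -2yz - 7/2y - 3z + 7/2 → -7/2y - 3z + 7/2
  leading term y: no divisor's leading term divides it; move -7/2y to the remainder.
  leading term z: no divisor's leading term divides it; move -3z to the remainder.
  leading term 1: no divisor's leading term divides it; move 7/2 to the remainder.
  remainder -7/2y - 3z + 7/2 ≠ 0; add h_4 = -7/2y - 3z + 7/2 to the basis.

S(f_2,f_3): lcm = xyz. S = -3/2xz + 7/2yz + 6z² - 7/2z.
  leading term xz: subtract (¾z)·f_1 from -3/2xz + 7/2yz + 6z² - 7/2z → 7/2yz + 3z² - 7/2z
  leading term yz: subtract (7/16)·f_3 from 7/2yz + 3z² - 7/2z → 3z² - 7/2z
  leading term z²: no divisor's leading term divides it; move 3z² to the remainder.
  leading term z: no divisor's leading term divides it; move -7/2z to the remainder.
  remainder 3z² - 7/2z ≠ 0; add h_5 = 3z² - 7/2z to the basis.

The other S-polynomials (S(f_1,f_3), S(f_1,h_4), S(f_2,h_4), S(f_3,h_4), S(f_1,h_5), S(f_2,h_5), S(f_3,h_5), S(h_4,h_5)) all reduce to 0 modulo the current basis, so we have a Gröbner basis.
Inter-reduce: drop elements whose leading term is divisible by another's, tail-reduce, and make monic.
Reduced Gröbner basis: {x - 2z, y + 6/7z - 1, z² - 7/6z}.
Label its elements g_1 = x - 2z, g_2 = y + 6/7z - 1, g_3 = z² - 7/6z.

Reduce p = -⅓xy - 3z² + 8z modulo G:
  leading term xy: subtract (-⅓y)·g_1 from -⅓xy - 3z² + 8z → -⅔yz - 3z² + 8z
  leading term yz: subtract (-⅔z)·g_2 from -⅔yz - 3z² + 8z → -17/7z² + 22/3z
  leading term z²: subtract (-17/7)·g_3 from -17/7z² + 22/3z → 9/2z
  leading term z: no divisor's leading term divides it; move 9/2z to the remainder.
  normal form = 9/2z.
The normal form is nonzero, so p ∉ I. Since p minus its normal form lies in I, I + (p) = I + (r) where r = 9/2z; decide whether this ideal is the whole ring.
Run Buchberger on G together with r (pairs among the g_i already reduce to 0 since G is a Gröbner basis):
g_1 = x - 2z, LT = x.
g_2 = y + 6/7z - 1, LT = y.
g_3 = z² - 7/6z, LT = z².
r = 9/2z, LT = z.

The S-polynomials (S(g_1,g_2), S(g_1,g_3), S(g_1,r), S(g_2,g_3), S(g_2,r), S(g_3,r)) all reduce to 0 modulo the current basis, so we have a Gröbner basis.
Inter-reduce: drop elements whose leading term is divisible by another's, tail-reduce, and make monic.
Reduced Gröbner basis: {x, y - 1, z}.
The reduced Gröbner basis of I + (p) is {x, y - 1, z} ≠ {1}, a proper ideal, so the enlarged system stays consistent: p is independent of I, with normal form 9/2z.

-⅓xy - 3z² + 8z is independent of I; its normal form modulo I is 9/2z.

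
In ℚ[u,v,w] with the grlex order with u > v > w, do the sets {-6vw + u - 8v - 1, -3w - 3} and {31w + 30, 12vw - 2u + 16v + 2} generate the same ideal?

No, the ideals differ.

Since reduced Gröbner bases are canonical representatives of ideals under a given ordering, it suffices to compute and compare them.
Buchberger on the first generating set:
f_1 = -6vw + u - 8v - 1, LT = vw.
f_2 = -3w - 3, LT = w.

S(f_1,f_2): lcm = vw. S = -⅙u + ⅓v + ⅙.
  leading term u: no divisor's leading term divides it; move -⅙u to the remainder.
  leading term v: no divisor's leading term divides it; move ⅓v to the remainder.
  leading term 1: no divisor's leading term divides it; move ⅙ to the remainder.
  remainder -⅙u + ⅓v + ⅙ ≠ 0; add g_3 = -⅙u + ⅓v + ⅙ to the basis.

The other S-polynomials (S(f_1,g_3), S(f_2,g_3)) all reduce to 0 modulo the current basis, so we have a Gröbner basis.
Inter-reduce: drop elements whose leading term is divisible by another's, tail-reduce, and make monic.
Reduced Gröbner basis: {u - 2v - 1, w + 1}.

Buchberger on the second generating set:
h_1 = 31w + 30, LT = w.
h_2 = 12vw - 2u + 16v + 2, LT = vw.

S(h_1,h_2): lcm = vw. S = ⅙u - 34/93v - ⅙.
  leading term u: no divisor's leading term divides it; move ⅙u to the remainder.
  leading term v: no divisor's leading term divides it; move -34/93v to the remainder.
  leading term 1: no divisor's leading term divides it; move -⅙ to the remainder.
  remainder ⅙u - 34/93v - ⅙ ≠ 0; add k_3 = ⅙u - 34/93v - ⅙ to the basis.

The other S-polynomials (S(h_1,k_3), S(h_2,k_3)) all reduce to 0 modulo the current basis, so we have a Gröbner basis.
Inter-reduce: drop elements whose leading term is divisible by another's, tail-reduce, and make monic.
Reduced Gröbner basis: {u - 68/31v - 1, w + 30/31}.

These differ, so the ideals are not equal.
The same test decides containment: I ⊆ J iff every generator of I reduces to 0 modulo a Gröbner basis of J.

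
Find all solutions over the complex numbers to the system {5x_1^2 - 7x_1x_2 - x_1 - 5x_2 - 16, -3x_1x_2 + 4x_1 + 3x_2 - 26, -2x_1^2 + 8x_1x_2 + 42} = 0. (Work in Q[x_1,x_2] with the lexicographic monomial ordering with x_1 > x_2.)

{(-1, 5)}

Compute a lex Gröbner basis by Buchberger's algorithm.
f_1 = 5x_1^2 - 7x_1x_2 - x_1 - 5x_2 - 16, LT = x_1^2.
f_2 = -3x_1x_2 + 4x_1 + 3x_2 - 26, LT = x_1x_2.
f_3 = -2x_1^2 + 8x_1x_2 + 42, LT = x_1^2.

S(f_1,f_2): lcm = x_1^2x_2. S = 4/3x_1^2 - 7/5x_1x_2^2 + 4/5x_1x_2 - 26/3x_1 - x_2^2 - 16/5x_2.
  reduce S modulo (f_1, f_2, f_3):
  remainder -22/3x_1 - 12/5x_2^2 + 166/15x_2 - 8/3 ≠ 0; add h_4 = -22/3x_1 - 12/5x_2^2 + 166/15x_2 - 8/3 to the basis.

S(f_1,f_3): lcm = x_1^2. S = 13/5x_1x_2 - 1/5x_1 - x_2 + 89/5.
  reduce S modulo (f_1, f_2, f_3, h_4):
  remainder -294/275x_2^2 + 5387/825x_2 - 977/165 ≠ 0; add h_5 = -294/275x_2^2 + 5387/825x_2 - 977/165 to the basis.

S(f_2,f_3): lcm = x_1^2x_2. S = -4/3x_1^2 + 4x_1x_2^2 - x_1x_2 + 26/3x_1 + 21x_2.
  reduce S modulo (f_1, f_2, f_3, h_4, h_5):
  remainder 2722/441x_2 - 13610/441 ≠ 0; add h_6 = 2722/441x_2 - 13610/441 to the basis.

The other S-polynomials (S(f_1,h_4), S(f_2,h_4), S(f_3,h_4), S(f_1,h_5), S(f_2,h_5), S(f_3,h_5), S(h_4,h_5), S(f_1,h_6), S(f_2,h_6), S(f_3,h_6), S(h_4,h_6), S(h_5,h_6)) all reduce to 0 modulo the current basis, so we have a Gröbner basis.
Inter-reduce: drop elements whose leading term is divisible by another's, tail-reduce, and make monic.
Reduced Gröbner basis: {x_1 + 1, x_2 - 5}.

From the last basis element, x_2 - 5 = 0, so x_2 takes values in {5}. Each choice, substituted upward through the basis, yields the corresponding point(s) of the solution set.
  x_2 = 5: the earlier basis element becomes x_1 + 1 = 0, giving x_1 = -1 — point (-1, 5).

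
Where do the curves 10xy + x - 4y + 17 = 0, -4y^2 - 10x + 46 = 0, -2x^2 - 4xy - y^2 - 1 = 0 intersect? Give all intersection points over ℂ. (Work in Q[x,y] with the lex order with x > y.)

Compute a lex Gröbner basis by Buchberger's algorithm.
f_1 = 10xy + x - 4y + 17, LT = xy.
f_2 = -10x - 4y^2 + 46, LT = x.
f_3 = -2x^2 - 4xy - y^2 - 1, LT = x^2.

S(f_1,f_2): lcm = xy. S = 1/10x - 2/5y^3 + 21/5y + 17/10.
  leading term x: subtract (-1/100)·f_2 from 1/10x - 2/5y^3 + 21/5y + 17/10 → -2/5y^3 - 1/25y^2 + 21/5y + 54/25
  leading term y^3: no divisor's leading term divides it; move -2/5y^3 to the remainder.
  leading term y^2: no divisor's leading term divides it; move -1/25y^2 to the remainder.
  leading term y: no divisor's leading term divides it; move 21/5y to the remainder.
  leading term 1: no divisor's leading term divides it; move 54/25 to the remainder.
  remainder -2/5y^3 - 1/25y^2 + 21/5y + 54/25 ≠ 0; add h_4 = -2/5y^3 - 1/25y^2 + 21/5y + 54/25 to the basis.

S(f_1,f_3): lcm = x^2y. S = 1/10x^2 - 2xy^2 - 2/5xy + 17/10x - 1/2y^3 - 1/2y.
  leading term x^2: subtract (-1/100x)·f_2 from 1/10x^2 - 2xy^2 - 2/5xy + 17/10x - 1/2y^3 - 1/2y → -51/25xy^2 - 2/5xy + 54/25x - 1/2y^3 - 1/2y
  leading term xy^2: subtract (-51/250y)·f_1 from -51/25xy^2 - 2/5xy + 54/25x - 1/2y^3 - 1/2y → -49/250xy + 54/25x - 1/2y^3 - 102/125y^2 + 371/125y
  leading term xy: subtract (-49/2500)·f_1 from -49/250xy + 54/25x - 1/2y^3 - 102/125y^2 + 371/125y → 5449/2500x - 1/2y^3 - 102/125y^2 + 1806/625y + 833/2500
  leading term x: subtract (-5449/25000)·f_2 from 5449/2500x - 1/2y^3 - 102/125y^2 + 1806/625y + 833/2500 → -1/2y^3 - 10549/6250y^2 + 1806/625y + 32373/3125
  leading term y^3: subtract (5/4)·h_4 from -1/2y^3 - 10549/6250y^2 + 1806/625y + 32373/3125 → -20473/12500y^2 - 5901/2500y + 47871/6250
  leading term y^2: no divisor's leading term divides it; move -20473/12500y^2 to the remainder.
  leading term y: no divisor's leading term divides it; move -5901/2500y to the remainder.
  leading term 1: no divisor's leading term divides it; move 47871/6250 to the remainder.
  remainder -20473/12500y^2 - 5901/2500y + 47871/6250 ≠ 0; add h_5 = -20473/12500y^2 - 5901/2500y + 47871/6250 to the basis.

S(f_2,f_3): lcm = x^2. S = 2/5xy^2 - 2xy - 23/5x - 1/2y^2 - 1/2.
  leading term xy^2: subtract (1/25y)·f_1 from 2/5xy^2 - 2xy - 23/5x - 1/2y^2 - 1/2 → -51/25xy - 23/5x - 17/50y^2 - 17/25y - 1/2
  leading term xy: subtract (-51/250)·f_1 from -51/25xy - 23/5x - 17/50y^2 - 17/25y - 1/2 → -1099/250x - 17/50y^2 - 187/125y + 371/125
  leading term x: subtract (1099/2500)·f_2 from -1099/250x - 17/50y^2 - 187/125y + 371/125 → 1773/1250y^2 - 187/125y - 21567/1250
  leading term y^2: subtract (-17730/20473)·h_5 from 1773/1250y^2 - 187/125y - 21567/1250 → -144955/40946y - 434865/40946
  leading term y: no divisor's leading term divides it; move -144955/40946y to the remainder.
  leading term 1: no divisor's leading term divides it; move -434865/40946 to the remainder.
  remainder -144955/40946y - 434865/40946 ≠ 0; add h_6 = -144955/40946y - 434865/40946 to the basis.

The other S-polynomials (S(f_1,h_4), S(f_2,h_4), S(f_3,h_4), S(f_1,h_5), S(f_2,h_5), S(f_3,h_5), S(h_4,h_5), S(f_1,h_6), S(f_2,h_6), S(f_3,h_6), S(h_4,h_6), S(h_5,h_6)) all reduce to 0 modulo the current basis, so we have a Gröbner basis.
Inter-reduce: drop elements whose leading term is divisible by another's, tail-reduce, and make monic.
Reduced Gröbner basis: {x - 1, y + 3}.

From the last basis element, y + 3 = 0, so y takes values in {-3}. Each choice, substituted upward through the basis, yields the corresponding point(s) of the solution set.
  y = -3: the earlier basis element becomes x - 1 = 0, giving x = 1 — point (1, -3).

{(1, -3)}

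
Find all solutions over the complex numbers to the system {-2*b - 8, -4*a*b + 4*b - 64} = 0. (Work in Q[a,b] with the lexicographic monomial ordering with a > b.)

Compute a lex Gröbner basis by Buchberger's algorithm.
f_1 = -2*b - 8, LT = b.
f_2 = -4*a*b + 4*b - 64, LT = a*b.

S(f_1,f_2): lcm = a*b. S = 4*a + b - 16.
  reduce S modulo (f_1, f_2):
  remainder 4*a - 20 ≠ 0; add h_3 = 4*a - 20 to the basis.

The other S-polynomials (S(f_1,h_3), S(f_2,h_3)) all reduce to 0 modulo the current basis, so we have a Gröbner basis.
Inter-reduce: drop elements whose leading term is divisible by another's, tail-reduce, and make monic.
Reduced Gröbner basis: {a - 5, b + 4}.

Elimination: the polynomial b + 4 lies in the elimination ideal for b, so b ∈ {-4}. For each such b, the remaining basis elements (now univariate) give the rest of the solution.
  b = -4: the earlier basis element becomes a - 5 = 0, giving a = 5 — point (5, -4).

{(5, -4)}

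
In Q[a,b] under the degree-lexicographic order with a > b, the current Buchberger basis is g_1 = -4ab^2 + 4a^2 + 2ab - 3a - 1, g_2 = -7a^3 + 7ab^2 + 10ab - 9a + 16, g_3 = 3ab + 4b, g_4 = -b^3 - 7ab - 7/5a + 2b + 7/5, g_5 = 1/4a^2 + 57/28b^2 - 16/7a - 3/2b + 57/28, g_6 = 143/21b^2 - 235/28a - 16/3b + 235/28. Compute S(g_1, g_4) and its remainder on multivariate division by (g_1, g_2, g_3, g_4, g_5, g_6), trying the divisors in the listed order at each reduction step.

S(g_1, g_4) = -8a^2b - 1/2ab^2 - 7/5a^2 + 11/4ab + 7/5a + 1/4b; remainder on division = 9931/2860a - 426977/25740b - 9931/2860.

lcm(LM(g_1), LM(g_4)) = ab^3.
S = (lcm/LT(g_1))·g_1 − (lcm/LT(g_4))·g_4 = -8a^2b - 1/2ab^2 - 7/5a^2 + 11/4ab + 7/5a + 1/4b.
Reduce S modulo (g_1, g_2, g_3, g_4, g_5, g_6) in that order:
  leading term a^2b: subtract (-8/3a)·g_3 from -8a^2b - 1/2ab^2 - 7/5a^2 + 11/4ab + 7/5a + 1/4b → -1/2ab^2 - 7/5a^2 + 161/12ab + 7/5a + 1/4b
  leading term ab^2: subtract (1/8)·g_1 from -1/2ab^2 - 7/5a^2 + 161/12ab + 7/5a + 1/4b → -19/10a^2 + 79/6ab + 71/40a + 1/4b + 1/8
  leading term a^2: subtract (-38/5)·g_5 from -19/10a^2 + 79/6ab + 71/40a + 1/4b + 1/8 → 79/6ab + 1083/70b^2 - 4367/280a - 223/20b + 4367/280
  leading term ab: subtract (79/18)·g_3 from 79/6ab + 1083/70b^2 - 4367/280a - 223/20b + 4367/280 → 1083/70b^2 - 4367/280a - 5167/180b + 4367/280
  leading term b^2: subtract (3249/1430)·g_6 from 1083/70b^2 - 4367/280a - 5167/180b + 4367/280 → 9931/2860a - 426977/25740b - 9931/2860
  leading term a: no divisor's leading term divides it; move 9931/2860a to the remainder.
  leading term b: no divisor's leading term divides it; move -426977/25740b to the remainder.
  leading term 1: no divisor's leading term divides it; move -9931/2860 to the remainder.
The remainder 9931/2860a - 426977/25740b - 9931/2860 is nonzero, so it would be added as the next basis element.
This is the inner loop of Buchberger's algorithm — each nonzero remainder becomes a new basis element.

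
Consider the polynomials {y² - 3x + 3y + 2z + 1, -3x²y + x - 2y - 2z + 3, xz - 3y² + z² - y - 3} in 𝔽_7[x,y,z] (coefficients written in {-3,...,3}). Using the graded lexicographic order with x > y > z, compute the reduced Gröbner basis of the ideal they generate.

G = {yz³ - 3x² + xy - yz + z² - 2y - 3z + 1, z⁴ - yz² - 2z³ - 3x² - yz + 2z² + 3x - 2y - z + 1, x³ - 3z³ + 3x² - xy - 2yz - 3x - y - 3z - 2, x²y + 2x + 3y + 3z - 1, xz + z² - 2x + y - z, y² - 3x + 3y + 2z + 1}

This is the nonlinear analogue of row-reducing a linear system.

f_1 = y² - 3x + 3y + 2z + 1, LT = y².
f_2 = -3x²y + x - 2y - 2z + 3, LT = x²y.
f_3 = xz - 3y² + z² - y - 3, LT = xz.

S(f_1,f_2): lcm = x²y². S = -3x³ + 3x²y + 2x²z + x² - 2xy - 3y² - 3yz + y.
  reduce S modulo (f_1, f_2, f_3):
  remainder -3x³ + 2z³ - 2x² + 3xy - yz + 2x + 3y + 2z - 1 ≠ 0; add g_4 = -3x³ + 2z³ - 2x² + 3xy - yz + 2x + 3y + 2z - 1 to the basis.

S(f_2,f_3): lcm = x²yz. S = 3xy³ - xyz² + xy² + 3xy + 2xz + 3yz + 3z² - z.
  reduce S modulo (f_1, f_2, f_3, g_4):
  remainder yz³ - 3x² + xy - yz + z² - 2y - 3z + 1 ≠ 0; add g_5 = yz³ - 3x² + xy - yz + z² - 2y - 3z + 1 to the basis.

S(f_3,g_4): lcm = x³z. S = -3x²y² + x²z² + 3z⁴ - x²y - 3x²z + xyz + 2yz² - 3x² + 3xz + yz + 3z² + 2z.
  reduce S modulo (f_1, f_2, f_3, g_4, g_5):
  remainder -3z⁴ + 3yz² - z³ + 2x² + 3yz + z² - 2x - y + 3z - 3 ≠ 0; add g_6 = -3z⁴ + 3yz² - z³ + 2x² + 3yz + z² - 2x - y + 3z - 3 to the basis.

The other S-polynomials (S(f_1,f_3), S(f_1,g_4), S(f_2,g_4), S(f_1,g_5), S(f_2,g_5), S(f_3,g_5), S(g_4,g_5), S(f_1,g_6), S(f_2,g_6), S(f_3,g_6), S(g_4,g_6), S(g_5,g_6)) all reduce to 0 modulo the current basis, so we have a Gröbner basis.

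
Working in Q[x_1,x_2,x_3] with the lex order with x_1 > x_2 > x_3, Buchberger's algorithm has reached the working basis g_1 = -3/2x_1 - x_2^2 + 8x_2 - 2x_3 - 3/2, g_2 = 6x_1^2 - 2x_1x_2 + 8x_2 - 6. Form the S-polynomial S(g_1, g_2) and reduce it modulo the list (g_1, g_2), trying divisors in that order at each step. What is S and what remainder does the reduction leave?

S(g_1, g_2) = 2/3x_1x_2^2 - 5x_1x_2 + 4/3x_1x_3 + x_1 - 4/3x_2 + 1; remainder on division = -4/9x_2^4 + 62/9x_2^3 - 16/9x_2^2x_3 - 28x_2^2 + 124/9x_2x_3 + 9x_2 - 16/9x_3^2 - 8/3x_3.

lcm(LM(g_1), LM(g_2)) = x_1^2.
S = (lcm/LT(g_1))·g_1 − (lcm/LT(g_2))·g_2 = 2/3x_1x_2^2 - 5x_1x_2 + 4/3x_1x_3 + x_1 - 4/3x_2 + 1.
Reduce S modulo (g_1, g_2) in that order:
  leading term x_1x_2^2: subtract (-4/9x_2^2)·g_1 from 2/3x_1x_2^2 - 5x_1x_2 + 4/3x_1x_3 + x_1 - 4/3x_2 + 1 → -5x_1x_2 + 4/3x_1x_3 + x_1 - 4/9x_2^4 + 32/9x_2^3 - 8/9x_2^2x_3 - 2/3x_2^2 - 4/3x_2 + 1
  leading term x_1x_2: subtract (10/3x_2)·g_1 from -5x_1x_2 + 4/3x_1x_3 + x_1 - 4/9x_2^4 + 32/9x_2^3 - 8/9x_2^2x_3 - 2/3x_2^2 - 4/3x_2 + 1 → 4/3x_1x_3 + x_1 - 4/9x_2^4 + 62/9x_2^3 - 8/9x_2^2x_3 - 82/3x_2^2 + 20/3x_2x_3 + 11/3x_2 + 1
  leading term x_1x_3: subtract (-8/9x_3)·g_1 from 4/3x_1x_3 + x_1 - 4/9x_2^4 + 62/9x_2^3 - 8/9x_2^2x_3 - 82/3x_2^2 + 20/3x_2x_3 + 11/3x_2 + 1 → x_1 - 4/9x_2^4 + 62/9x_2^3 - 16/9x_2^2x_3 - 82/3x_2^2 + 124/9x_2x_3 + 11/3x_2 - 16/9x_3^2 - 4/3x_3 + 1
  leading term x_1: subtract (-2/3)·g_1 from x_1 - 4/9x_2^4 + 62/9x_2^3 - 16/9x_2^2x_3 - 82/3x_2^2 + 124/9x_2x_3 + 11/3x_2 - 16/9x_3^2 - 4/3x_3 + 1 → -4/9x_2^4 + 62/9x_2^3 - 16/9x_2^2x_3 - 28x_2^2 + 124/9x_2x_3 + 9x_2 - 16/9x_3^2 - 8/3x_3
  leading term x_2^4: no divisor's leading term divides it; move -4/9x_2^4 to the remainder.
  leading term x_2^3: no divisor's leading term divides it; move 62/9x_2^3 to the remainder.
  leading term x_2^2x_3: no divisor's leading term divides it; move -16/9x_2^2x_3 to the remainder.
  leading term x_2^2: no divisor's leading term divides it; move -28x_2^2 to the remainder.
  leading term x_2x_3: no divisor's leading term divides it; move 124/9x_2x_3 to the remainder.
  leading term x_2: no divisor's leading term divides it; move 9x_2 to the remainder.
  leading term x_3^2: no divisor's leading term divides it; move -16/9x_3^2 to the remainder.
  leading term x_3: no divisor's leading term divides it; move -8/3x_3 to the remainder.
The remainder -4/9x_2^4 + 62/9x_2^3 - 16/9x_2^2x_3 - 28x_2^2 + 124/9x_2x_3 + 9x_2 - 16/9x_3^2 - 8/3x_3 is nonzero, so it would be added as the next basis element.
An S-polynomial is built so that the two leading terms cancel; whether anything survives reduction is exactly the Gröbner-basis criterion.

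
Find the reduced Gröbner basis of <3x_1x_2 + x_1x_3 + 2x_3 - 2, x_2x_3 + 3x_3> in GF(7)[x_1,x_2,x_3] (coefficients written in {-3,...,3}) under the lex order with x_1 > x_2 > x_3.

f_1 = 3x_1x_2 + x_1x_3 + 2x_3 - 2, LT = x_1x_2.
f_2 = x_2x_3 + 3x_3, LT = x_2x_3.

S(f_1,f_2): lcm = x_1x_2x_3. S = -2x_1x_3^2 - 3x_1x_3 + 3x_3^2 - 3x_3.
  reduce S modulo (f_1, f_2):
  remainder -2x_1x_3^2 - 3x_1x_3 + 3x_3^2 - 3x_3 ≠ 0; add g_3 = -2x_1x_3^2 - 3x_1x_3 + 3x_3^2 - 3x_3 to the basis.

The other S-polynomials (S(f_1,g_3), S(f_2,g_3)) all reduce to 0 modulo the current basis, so we have a Gröbner basis.

G = {x_1x_2 - 2x_1x_3 + 3x_3 - 3, x_1x_3^2 - 2x_1x_3 + 2x_3^2 - 2x_3, x_2x_3 + 3x_3}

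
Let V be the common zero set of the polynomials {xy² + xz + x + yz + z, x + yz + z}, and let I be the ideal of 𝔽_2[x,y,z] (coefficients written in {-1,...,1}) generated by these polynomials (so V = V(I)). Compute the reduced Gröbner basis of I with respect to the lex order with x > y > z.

f_1 = xy² + xz + x + yz + z, LT = xy².
f_2 = x + yz + z, LT = x.

S(f_1,f_2): lcm = xy². S = xz + x + y³z + y²z + yz + z.
  reduce S modulo (f_1, f_2):
  remainder y³z + y²z + yz² + z² ≠ 0; add g_3 = y³z + y²z + yz² + z² to the basis.

The other S-polynomials (S(f_1,g_3), S(f_2,g_3)) all reduce to 0 modulo the current basis, so we have a Gröbner basis.
Inter-reduce: drop elements whose leading term is divisible by another's, tail-reduce, and make monic.

G = {x + yz + z, y³z + y²z + yz² + z²}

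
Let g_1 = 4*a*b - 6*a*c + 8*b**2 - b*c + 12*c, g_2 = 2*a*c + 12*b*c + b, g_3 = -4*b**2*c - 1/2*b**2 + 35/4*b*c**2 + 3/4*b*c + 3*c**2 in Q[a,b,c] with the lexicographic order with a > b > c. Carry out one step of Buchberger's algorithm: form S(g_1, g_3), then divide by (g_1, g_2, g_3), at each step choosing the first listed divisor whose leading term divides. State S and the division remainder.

lcm(LM(g_1), LM(g_3)) = a*b**2*c.
S = (lcm/LT(g_1))·g_1 − (lcm/LT(g_3))·g_3 = -1/8*a*b**2 + 11/16*a*b*c**2 + 3/16*a*b*c + 3/4*a*c**2 + 2*b**3*c - 1/4*b**2*c**2 + 3*b*c**2.
Reduce S modulo (g_1, g_2, g_3) in that order:
  leading term a*b**2: subtract (-1/32*b)·g_1 from -1/8*a*b**2 + 11/16*a*b*c**2 + 3/16*a*b*c + 3/4*a*c**2 + 2*b**3*c - 1/4*b**2*c**2 + 3*b*c**2 → 11/16*a*b*c**2 + 3/4*a*c**2 + 2*b**3*c + 1/4*b**3 - 1/4*b**2*c**2 - 1/32*b**2*c + 3*b*c**2 + 3/8*b*c
  leading term a*b*c**2: subtract (11/64*c**2)·g_1 from 11/16*a*b*c**2 + 3/4*a*c**2 + 2*b**3*c + 1/4*b**3 - 1/4*b**2*c**2 - 1/32*b**2*c + 3*b*c**2 + 3/8*b*c → 33/32*a*c**3 + 3/4*a*c**2 + 2*b**3*c + 1/4*b**3 - 13/8*b**2*c**2 - 1/32*b**2*c + 11/64*b*c**3 + 3*b*c**2 + 3/8*b*c - 33/16*c**3
  leading term a*c**3: subtract (33/64*c**2)·g_2 from 33/32*a*c**3 + 3/4*a*c**2 + 2*b**3*c + 1/4*b**3 - 13/8*b**2*c**2 - 1/32*b**2*c + 11/64*b*c**3 + 3*b*c**2 + 3/8*b*c - 33/16*c**3 → 3/4*a*c**2 + 2*b**3*c + 1/4*b**3 - 13/8*b**2*c**2 - 1/32*b**2*c - 385/64*b*c**3 + 159/64*b*c**2 + 3/8*b*c - 33/16*c**3
  leading term a*c**2: subtract (3/8*c)·g_2 from 3/4*a*c**2 + 2*b**3*c + 1/4*b**3 - 13/8*b**2*c**2 - 1/32*b**2*c - 385/64*b*c**3 + 159/64*b*c**2 + 3/8*b*c - 33/16*c**3 → 2*b**3*c + 1/4*b**3 - 13/8*b**2*c**2 - 1/32*b**2*c - 385/64*b*c**3 - 129/64*b*c**2 - 33/16*c**3
  leading term b**3*c: subtract (-1/2*b)·g_3 from 2*b**3*c + 1/4*b**3 - 13/8*b**2*c**2 - 1/32*b**2*c - 385/64*b*c**3 - 129/64*b*c**2 - 33/16*c**3 → 11/4*b**2*c**2 + 11/32*b**2*c - 385/64*b*c**3 - 33/64*b*c**2 - 33/16*c**3
  leading term b**2*c**2: subtract (-11/16*c)·g_3 from 11/4*b**2*c**2 + 11/32*b**2*c - 385/64*b*c**3 - 33/64*b*c**2 - 33/16*c**3 → 0
The remainder is 0, so this S-polynomial contributes no new basis element.

S(g_1, g_3) = -1/8*a*b**2 + 11/16*a*b*c**2 + 3/16*a*b*c + 3/4*a*c**2 + 2*b**3*c - 1/4*b**2*c**2 + 3*b*c**2; remainder on division = 0.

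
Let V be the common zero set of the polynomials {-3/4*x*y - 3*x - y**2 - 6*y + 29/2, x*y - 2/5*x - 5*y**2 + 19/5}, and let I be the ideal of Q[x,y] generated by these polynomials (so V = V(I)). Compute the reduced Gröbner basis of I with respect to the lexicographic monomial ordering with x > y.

f_1 = -3/4*x*y - 3*x - y**2 - 6*y + 29/2, LT = x*y.
f_2 = x*y - 2/5*x - 5*y**2 + 19/5, LT = x*y.

S(f_1,f_2): lcm = x*y. S = 22/5*x + 19/3*y**2 + 8*y - 347/15.
  reduce S modulo (f_1, f_2):
  remainder 22/5*x + 19/3*y**2 + 8*y - 347/15 ≠ 0; add g_3 = 22/5*x + 19/3*y**2 + 8*y - 347/15 to the basis.

S(f_1,g_3): lcm = x*y. S = 4*x - 95/66*y**3 - 16/33*y**2 + 875/66*y - 58/3.
  reduce S modulo (f_1, f_2, g_3):
  remainder -95/66*y**3 - 206/33*y**2 + 395/66*y + 56/33 ≠ 0; add g_4 = -95/66*y**3 - 206/33*y**2 + 395/66*y + 56/33 to the basis.

The other S-polynomials (S(f_2,g_3), S(f_1,g_4), S(f_2,g_4), S(g_3,g_4)) all reduce to 0 modulo the current basis, so we have a Gröbner basis.
Inter-reduce: drop elements whose leading term is divisible by another's, tail-reduce, and make monic.

G = {x + 95/66*y**2 + 20/11*y - 347/66, y**3 + 412/95*y**2 - 79/19*y - 112/95}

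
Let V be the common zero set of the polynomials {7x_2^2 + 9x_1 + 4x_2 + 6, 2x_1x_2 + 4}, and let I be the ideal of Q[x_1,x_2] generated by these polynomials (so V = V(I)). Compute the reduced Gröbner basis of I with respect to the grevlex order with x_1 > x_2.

The reduced Gröbner basis is the canonical form of the ideal for this ordering.

f_1 = 7x_2^2 + 9x_1 + 4x_2 + 6, LT = x_2^2.
f_2 = 2x_1x_2 + 4, LT = x_1x_2.

S(f_1,f_2): lcm = x_1x_2^2. S = 9/7x_1^2 + 4/7x_1x_2 + 6/7x_1 - 2x_2.
  leading term x_1^2: no divisor's leading term divides it; move 9/7x_1^2 to the remainder.
  leading term x_1x_2: subtract (2/7)·f_2 from 4/7x_1x_2 + 6/7x_1 - 2x_2 → 6/7x_1 - 2x_2 - 8/7
  leading term x_1: no divisor's leading term divides it; move 6/7x_1 to the remainder.
  leading term x_2: no divisor's leading term divides it; move -2x_2 to the remainder.
  leading term 1: no divisor's leading term divides it; move -8/7 to the remainder.
  remainder 9/7x_1^2 + 6/7x_1 - 2x_2 - 8/7 ≠ 0; add g_3 = 9/7x_1^2 + 6/7x_1 - 2x_2 - 8/7 to the basis.

The other S-polynomials (S(f_1,g_3), S(f_2,g_3)) all reduce to 0 modulo the current basis, so we have a Gröbner basis.

G = {x_1^2 + 2/3x_1 - 14/9x_2 - 8/9, x_1x_2 + 2, x_2^2 + 9/7x_1 + 4/7x_2 + 6/7}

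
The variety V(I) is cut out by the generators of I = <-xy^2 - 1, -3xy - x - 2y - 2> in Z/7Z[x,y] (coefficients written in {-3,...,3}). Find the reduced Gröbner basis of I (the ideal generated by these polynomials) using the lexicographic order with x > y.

f_1 = -xy^2 - 1, LT = xy^2.
f_2 = -3xy - x - 2y - 2, LT = xy.

S(f_1,f_2): lcm = xy^2. S = 2xy - 3y^2 - 3y + 1.
  leading term xy: subtract (-3)·f_2 from 2xy - 3y^2 - 3y + 1 → -3x - 3y^2 - 2y + 2
  leading term x: no divisor's leading term divides it; move -3x to the remainder.
  leading term y^2: no divisor's leading term divides it; move -3y^2 to the remainder.
  leading term y: no divisor's leading term divides it; move -2y to the remainder.
  leading term 1: no divisor's leading term divides it; move 2 to the remainder.
  remainder -3x - 3y^2 - 2y + 2 ≠ 0; add g_3 = -3x - 3y^2 - 2y + 2 to the basis.

S(f_1,g_3): lcm = xy^2. S = -y^4 - 3y^3 + 3y^2 + 1.
  leading term y^4: no divisor's leading term divides it; move -y^4 to the remainder.
  leading term y^3: no divisor's leading term divides it; move -3y^3 to the remainder.
  leading term y^2: no divisor's leading term divides it; move 3y^2 to the remainder.
  leading term 1: no divisor's leading term divides it; move 1 to the remainder.
  remainder -y^4 - 3y^3 + 3y^2 + 1 ≠ 0; add g_4 = -y^4 - 3y^3 + 3y^2 + 1 to the basis.

S(f_2,g_3): lcm = xy. S = -2x - y^3 - 3y^2 - y + 3.
  leading term x: subtract (3)·g_3 from -2x - y^3 - 3y^2 - y + 3 → -y^3 - y^2 - 2y - 3
  leading term y^3: no divisor's leading term divides it; move -y^3 to the remainder.
  leading term y^2: no divisor's leading term divides it; move -y^2 to the remainder.
  leading term y: no divisor's leading term divides it; move -2y to the remainder.
  leading term 1: no divisor's leading term divides it; move -3 to the remainder.
  remainder -y^3 - y^2 - 2y - 3 ≠ 0; add g_5 = -y^3 - y^2 - 2y - 3 to the basis.

The other S-polynomials (S(f_1,g_4), S(f_2,g_4), S(g_3,g_4), S(f_1,g_5), S(f_2,g_5), S(g_3,g_5), S(g_4,g_5)) all reduce to 0 modulo the current basis, so we have a Gröbner basis.
Inter-reduce: drop elements whose leading term is divisible by another's, tail-reduce, and make monic.

G = {x + y^2 + 3y - 3, y^3 + y^2 + 2y + 3}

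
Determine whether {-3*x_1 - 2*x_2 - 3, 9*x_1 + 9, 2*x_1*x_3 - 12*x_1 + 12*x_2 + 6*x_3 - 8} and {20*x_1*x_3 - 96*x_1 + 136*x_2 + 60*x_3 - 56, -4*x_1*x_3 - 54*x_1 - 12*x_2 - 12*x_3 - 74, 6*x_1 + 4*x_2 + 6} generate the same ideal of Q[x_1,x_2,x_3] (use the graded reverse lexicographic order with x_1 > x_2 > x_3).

No, the ideals differ.

Two ideals are equal iff their reduced Gröbner bases coincide (the reduced basis is unique for a fixed ordering).
Buchberger on the first generating set:
f_1 = -3*x_1 - 2*x_2 - 3, LT = x_1.
f_2 = 9*x_1 + 9, LT = x_1.
f_3 = 2*x_1*x_3 - 12*x_1 + 12*x_2 + 6*x_3 - 8, LT = x_1*x_3.

S(f_1,f_2): lcm = x_1. S = 2/3*x_2.
  leading term x_2: no divisor's leading term divides it; move 2/3*x_2 to the remainder.
  remainder 2/3*x_2 ≠ 0; add g_4 = 2/3*x_2 to the basis.

S(f_1,f_3): lcm = x_1*x_3. S = 2/3*x_2*x_3 + 6*x_1 - 6*x_2 - 2*x_3 + 4.
  leading term x_2*x_3: subtract (x_3)·g_4 from 2/3*x_2*x_3 + 6*x_1 - 6*x_2 - 2*x_3 + 4 → 6*x_1 - 6*x_2 - 2*x_3 + 4
  leading term x_1: subtract (-2)·f_1 from 6*x_1 - 6*x_2 - 2*x_3 + 4 → -10*x_2 - 2*x_3 - 2
  leading term x_2: subtract (-15)·g_4 from -10*x_2 - 2*x_3 - 2 → -2*x_3 - 2
  leading term x_3: no divisor's leading term divides it; move -2*x_3 to the remainder.
  leading term 1: no divisor's leading term divides it; move -2 to the remainder.
  remainder -2*x_3 - 2 ≠ 0; add g_5 = -2*x_3 - 2 to the basis.

The other S-polynomials (S(f_2,f_3), S(f_1,g_4), S(f_2,g_4), S(f_3,g_4), S(f_1,g_5), S(f_2,g_5), S(f_3,g_5), S(g_4,g_5)) all reduce to 0 modulo the current basis, so we have a Gröbner basis.
Inter-reduce: drop elements whose leading term is divisible by another's, tail-reduce, and make monic.
Reduced Gröbner basis: {x_1 + 1, x_2, x_3 + 1}.

Buchberger on the second generating set:
h_1 = 20*x_1*x_3 - 96*x_1 + 136*x_2 + 60*x_3 - 56, LT = x_1*x_3.
h_2 = -4*x_1*x_3 - 54*x_1 - 12*x_2 - 12*x_3 - 74, LT = x_1*x_3.
h_3 = 6*x_1 + 4*x_2 + 6, LT = x_1.

S(h_1,h_2): lcm = x_1*x_3. S = -183/10*x_1 + 19/5*x_2 - 213/10.
  leading term x_1: subtract (-61/20)·h_3 from -183/10*x_1 + 19/5*x_2 - 213/10 → 16*x_2 - 3
  leading term x_2: no divisor's leading term divides it; move 16*x_2 to the remainder.
  leading term 1: no divisor's leading term divides it; move -3 to the remainder.
  remainder 16*x_2 - 3 ≠ 0; add k_4 = 16*x_2 - 3 to the basis.

S(h_1,h_3): lcm = x_1*x_3. S = -2/3*x_2*x_3 - 24/5*x_1 + 34/5*x_2 + 2*x_3 - 14/5.
  leading term x_2*x_3: subtract (-1/24*x_3)·k_4 from -2/3*x_2*x_3 - 24/5*x_1 + 34/5*x_2 + 2*x_3 - 14/5 → -24/5*x_1 + 34/5*x_2 + 15/8*x_3 - 14/5
  leading term x_1: subtract (-4/5)·h_3 from -24/5*x_1 + 34/5*x_2 + 15/8*x_3 - 14/5 → 10*x_2 + 15/8*x_3 + 2
  leading term x_2: subtract (5/8)·k_4 from 10*x_2 + 15/8*x_3 + 2 → 15/8*x_3 + 31/8
  leading term x_3: no divisor's leading term divides it; move 15/8*x_3 to the remainder.
  leading term 1: no divisor's leading term divides it; move 31/8 to the remainder.
  remainder 15/8*x_3 + 31/8 ≠ 0; add k_5 = 15/8*x_3 + 31/8 to the basis.

The other S-polynomials (S(h_2,h_3), S(h_1,k_4), S(h_2,k_4), S(h_3,k_4), S(h_1,k_5), S(h_2,k_5), S(h_3,k_5), S(k_4,k_5)) all reduce to 0 modulo the current basis, so we have a Gröbner basis.
Inter-reduce: drop elements whose leading term is divisible by another's, tail-reduce, and make monic.
Reduced Gröbner basis: {x_1 + 9/8, x_2 - 3/16, x_3 + 31/15}.

Since the reduced bases disagree, the two ideals are not the same.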